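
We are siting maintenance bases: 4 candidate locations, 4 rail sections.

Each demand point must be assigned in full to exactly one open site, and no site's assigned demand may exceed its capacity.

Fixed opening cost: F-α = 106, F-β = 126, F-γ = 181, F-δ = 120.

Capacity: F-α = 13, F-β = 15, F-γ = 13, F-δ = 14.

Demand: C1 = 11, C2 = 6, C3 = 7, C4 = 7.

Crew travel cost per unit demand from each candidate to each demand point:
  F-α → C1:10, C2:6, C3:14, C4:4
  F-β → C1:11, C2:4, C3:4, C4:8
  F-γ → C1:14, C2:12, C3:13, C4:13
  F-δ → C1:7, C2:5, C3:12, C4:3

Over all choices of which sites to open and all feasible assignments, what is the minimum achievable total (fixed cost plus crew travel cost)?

Open {F-α, F-β, F-δ}; cheapest assignment that respects the capacities:
  F-α (cap 13, load 7): C4 — cost 7×4 = 28
  F-β (cap 15, load 13): C2, C3 — cost 6×4 + 7×4 = 52
  F-δ (cap 14, load 11): C1 — cost 11×7 = 77
  Shipping 157, fixed 352 → total 509.
  Any other capacity-feasible assignment to {F-α, F-β, F-δ} ships for at least 157.
Compare {F-α, F-γ, F-δ}: its best feasible assignment gives total 639.
Compare {F-α, F-β, F-γ}: its best feasible assignment gives total 647.
Every other set of open sites that can feasibly serve all demand totals ≥ 639 even under its best assignment. Minimum: 509.

509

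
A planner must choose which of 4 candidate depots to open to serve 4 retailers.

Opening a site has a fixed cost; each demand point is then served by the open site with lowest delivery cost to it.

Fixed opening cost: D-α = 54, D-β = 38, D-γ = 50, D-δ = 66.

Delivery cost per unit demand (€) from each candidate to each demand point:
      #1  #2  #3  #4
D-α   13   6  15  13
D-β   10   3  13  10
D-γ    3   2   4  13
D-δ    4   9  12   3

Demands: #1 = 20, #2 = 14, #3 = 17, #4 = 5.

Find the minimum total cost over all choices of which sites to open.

Open {D-γ}: assign each demand point to its cheapest open site.
  #1→D-γ 20×3=60, #2→D-γ 14×2=28, #3→D-γ 17×4=68, #4→D-γ 5×13=65
  delivery cost 221, fixed 50 → total 271.
Compare {D-γ, D-δ}: delivery cost 171 + fixed 116 = 287.
Compare {D-β, D-γ}: delivery cost 206 + fixed 88 = 294.
Compare {D-α, D-γ}: delivery cost 221 + fixed 104 = 325.
All other subsets cost ≥ 287. Minimum total cost: 271.

271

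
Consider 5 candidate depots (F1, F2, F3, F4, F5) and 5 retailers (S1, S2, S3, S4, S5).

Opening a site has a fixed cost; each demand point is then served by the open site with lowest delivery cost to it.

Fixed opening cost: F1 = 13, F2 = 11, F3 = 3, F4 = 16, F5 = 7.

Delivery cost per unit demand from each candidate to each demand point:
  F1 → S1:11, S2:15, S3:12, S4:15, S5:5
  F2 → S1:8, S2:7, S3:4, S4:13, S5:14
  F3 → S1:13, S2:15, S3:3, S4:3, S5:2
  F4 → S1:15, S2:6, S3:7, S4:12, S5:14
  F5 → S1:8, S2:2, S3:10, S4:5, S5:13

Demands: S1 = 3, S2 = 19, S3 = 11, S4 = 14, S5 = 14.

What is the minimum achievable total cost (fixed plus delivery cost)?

Open {F3, F5}: assign each demand point to its cheapest open site.
  S1→F5 3×8=24, S2→F5 19×2=38, S3→F3 11×3=33, S4→F3 14×3=42, S5→F3 14×2=28
  delivery cost 165, fixed 10 → total 175.
Compare {F2, F3, F5}: delivery cost 165 + fixed 21 = 186.
Compare {F1, F3, F5}: delivery cost 165 + fixed 23 = 188.
Compare {F3, F4, F5}: delivery cost 165 + fixed 26 = 191.
All other subsets cost ≥ 186. Minimum total cost: 175.

175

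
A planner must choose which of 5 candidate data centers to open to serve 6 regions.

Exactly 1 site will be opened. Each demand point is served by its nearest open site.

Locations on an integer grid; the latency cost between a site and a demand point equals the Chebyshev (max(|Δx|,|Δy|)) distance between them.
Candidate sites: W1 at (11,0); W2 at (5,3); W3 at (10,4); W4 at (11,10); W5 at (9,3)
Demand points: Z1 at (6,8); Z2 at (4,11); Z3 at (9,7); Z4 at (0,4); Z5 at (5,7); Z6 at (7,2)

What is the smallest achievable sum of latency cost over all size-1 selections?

28

Open {W2}.
  Z1→W2 5, Z2→W2 8, Z3→W2 4, Z4→W2 5, Z5→W2 4, Z6→W2 2  ⇒ total 28.
Compare {W3}: total 32.
Compare {W5}: total 32.
No size-1 selection does better; minimum is 28.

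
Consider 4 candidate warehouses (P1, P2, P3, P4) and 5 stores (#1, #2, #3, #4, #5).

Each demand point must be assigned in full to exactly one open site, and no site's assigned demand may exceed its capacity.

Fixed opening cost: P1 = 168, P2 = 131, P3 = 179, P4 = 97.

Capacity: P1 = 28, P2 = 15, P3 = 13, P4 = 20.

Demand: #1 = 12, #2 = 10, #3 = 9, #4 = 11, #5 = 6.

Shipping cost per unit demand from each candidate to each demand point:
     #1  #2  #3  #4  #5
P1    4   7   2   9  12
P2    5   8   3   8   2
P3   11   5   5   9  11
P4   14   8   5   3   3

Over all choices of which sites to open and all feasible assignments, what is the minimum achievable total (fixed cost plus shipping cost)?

Open {P1, P4}; cheapest assignment that respects the capacities:
  P1 (cap 28, load 28): #1, #2, #5 — cost 12×4 + 10×7 + 6×12 = 190
  P4 (cap 20, load 20): #3, #4 — cost 9×5 + 11×3 = 78
  Shipping 268, fixed 265 → total 533.
  Any other capacity-feasible assignment to {P1, P4} ships for at least 268.
Compare {P1, P2, P4}: its best feasible assignment gives total 586.
Compare {P1, P3, P4}: its best feasible assignment gives total 611.
Every other set of open sites that can feasibly serve all demand totals ≥ 586 even under its best assignment. Minimum: 533.

533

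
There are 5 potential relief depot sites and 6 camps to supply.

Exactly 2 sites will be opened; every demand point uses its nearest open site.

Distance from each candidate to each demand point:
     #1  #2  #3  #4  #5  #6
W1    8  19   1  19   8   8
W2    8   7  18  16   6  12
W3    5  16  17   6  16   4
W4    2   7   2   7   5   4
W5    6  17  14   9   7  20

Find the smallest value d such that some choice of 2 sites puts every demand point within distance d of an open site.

Open {W1, W4}.
  Farthest demand point is #2 at distance 7 (to W4); all others are ≤ 7.
With {W2, W4} the worst case is 7.
With {W3, W4} the worst case is 7.
No size-2 selection achieves below 7.

7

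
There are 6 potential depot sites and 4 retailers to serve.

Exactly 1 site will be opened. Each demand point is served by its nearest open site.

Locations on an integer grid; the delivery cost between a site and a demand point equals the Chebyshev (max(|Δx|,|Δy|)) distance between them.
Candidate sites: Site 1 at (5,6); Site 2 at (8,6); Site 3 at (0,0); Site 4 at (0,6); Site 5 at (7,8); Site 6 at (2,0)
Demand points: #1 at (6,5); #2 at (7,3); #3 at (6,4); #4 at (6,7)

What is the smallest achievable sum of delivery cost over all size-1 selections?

7

Open {Site 1}.
  #1→Site 1 1, #2→Site 1 3, #3→Site 1 2, #4→Site 1 1  ⇒ total 7.
Compare {Site 2}: total 9.
Compare {Site 5}: total 13.
No size-1 selection does better; minimum is 7.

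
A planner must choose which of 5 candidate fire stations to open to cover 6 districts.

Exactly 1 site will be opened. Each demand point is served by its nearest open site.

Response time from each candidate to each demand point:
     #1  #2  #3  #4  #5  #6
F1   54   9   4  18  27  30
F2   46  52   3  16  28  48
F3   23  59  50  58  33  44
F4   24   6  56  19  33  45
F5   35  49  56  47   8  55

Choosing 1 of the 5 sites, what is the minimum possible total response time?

142

Open {F1}.
  #1→F1 54, #2→F1 9, #3→F1 4, #4→F1 18, #5→F1 27, #6→F1 30  ⇒ total 142.
Compare {F4}: total 183.
Compare {F2}: total 193.
No size-1 selection does better; minimum is 142.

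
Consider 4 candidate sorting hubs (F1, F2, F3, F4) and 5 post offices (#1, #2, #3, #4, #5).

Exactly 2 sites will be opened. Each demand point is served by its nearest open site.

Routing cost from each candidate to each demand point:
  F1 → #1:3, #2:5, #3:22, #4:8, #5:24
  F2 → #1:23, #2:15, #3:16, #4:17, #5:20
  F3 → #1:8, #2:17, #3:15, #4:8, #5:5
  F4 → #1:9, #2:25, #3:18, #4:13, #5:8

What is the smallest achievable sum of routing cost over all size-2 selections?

Open {F1, F3}.
  #1→F1 3, #2→F1 5, #3→F3 15, #4→F1 8, #5→F3 5  ⇒ total 36.
Compare {F1, F4}: total 42.
Compare {F2, F3}: total 51.
No size-2 selection does better; minimum is 36.

36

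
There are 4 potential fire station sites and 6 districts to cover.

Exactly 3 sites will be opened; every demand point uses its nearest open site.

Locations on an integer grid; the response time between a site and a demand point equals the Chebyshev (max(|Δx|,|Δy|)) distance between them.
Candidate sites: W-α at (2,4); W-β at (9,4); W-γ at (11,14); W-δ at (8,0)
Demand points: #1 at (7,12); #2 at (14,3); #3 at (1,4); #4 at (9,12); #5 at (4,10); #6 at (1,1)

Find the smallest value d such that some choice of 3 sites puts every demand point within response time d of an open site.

Open {W-α, W-β, W-γ}.
  Farthest demand point is #5 at response time 6 (to W-α); all others are ≤ 6.
With {W-α, W-γ, W-δ} the worst case is 6.
With {W-β, W-γ, W-δ} the worst case is 7.
No size-3 selection achieves below 6.

6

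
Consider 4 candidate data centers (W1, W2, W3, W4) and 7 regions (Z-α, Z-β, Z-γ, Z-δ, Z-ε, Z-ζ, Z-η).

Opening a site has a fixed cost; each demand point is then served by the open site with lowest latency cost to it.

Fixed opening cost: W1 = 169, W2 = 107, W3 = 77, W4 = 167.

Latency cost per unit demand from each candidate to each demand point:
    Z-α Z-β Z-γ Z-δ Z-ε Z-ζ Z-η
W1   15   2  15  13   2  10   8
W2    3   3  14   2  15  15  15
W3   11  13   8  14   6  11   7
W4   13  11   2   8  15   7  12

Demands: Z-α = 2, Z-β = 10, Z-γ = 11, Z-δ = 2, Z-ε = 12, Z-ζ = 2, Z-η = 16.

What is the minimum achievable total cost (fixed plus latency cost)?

Open {W2, W3}: assign each demand point to its cheapest open site.
  Z-α→W2 2×3=6, Z-β→W2 10×3=30, Z-γ→W3 11×8=88, Z-δ→W2 2×2=4, Z-ε→W3 12×6=72, Z-ζ→W3 2×11=22, Z-η→W3 16×7=112
  latency cost 334, fixed 184 → total 518.
Compare {W3}: latency cost 474 + fixed 77 = 551.
Compare {W1, W3}: latency cost 312 + fixed 246 = 558.
Compare {W1}: latency cost 413 + fixed 169 = 582.
All other subsets cost ≥ 551. Minimum total cost: 518.

518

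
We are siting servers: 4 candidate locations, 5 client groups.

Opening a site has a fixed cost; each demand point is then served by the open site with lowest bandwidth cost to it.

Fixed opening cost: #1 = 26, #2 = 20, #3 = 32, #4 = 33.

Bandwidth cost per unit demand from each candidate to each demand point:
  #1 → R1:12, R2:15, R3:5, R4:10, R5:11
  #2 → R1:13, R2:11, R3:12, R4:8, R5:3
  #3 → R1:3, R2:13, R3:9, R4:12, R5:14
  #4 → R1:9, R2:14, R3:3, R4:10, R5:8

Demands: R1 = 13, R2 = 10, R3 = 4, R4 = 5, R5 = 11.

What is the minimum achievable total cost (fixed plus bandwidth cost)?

310

Open {#2, #3}: assign each demand point to its cheapest open site.
  R1→#3 13×3=39, R2→#2 10×11=110, R3→#3 4×9=36, R4→#2 5×8=40, R5→#2 11×3=33
  bandwidth cost 258, fixed 52 → total 310.
Compare {#2, #3, #4}: bandwidth cost 234 + fixed 85 = 319.
Compare {#1, #2, #3}: bandwidth cost 242 + fixed 78 = 320.
Compare {#1, #2, #3, #4}: bandwidth cost 234 + fixed 111 = 345.
All other subsets cost ≥ 319. Minimum total cost: 310.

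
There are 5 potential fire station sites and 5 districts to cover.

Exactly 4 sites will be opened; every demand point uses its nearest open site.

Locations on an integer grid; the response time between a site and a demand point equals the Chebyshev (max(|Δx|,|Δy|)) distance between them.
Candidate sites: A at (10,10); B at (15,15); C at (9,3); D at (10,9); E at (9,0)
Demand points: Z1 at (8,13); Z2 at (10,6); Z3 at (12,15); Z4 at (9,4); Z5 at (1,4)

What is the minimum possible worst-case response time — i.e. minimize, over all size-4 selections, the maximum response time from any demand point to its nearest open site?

Open {A, B, C, D}.
  Farthest demand point is Z5 at response time 8 (to C); all others are ≤ 8.
With {A, B, C, E} the worst case is 8.
With {A, B, D, E} the worst case is 8.
No size-4 selection achieves below 8.

8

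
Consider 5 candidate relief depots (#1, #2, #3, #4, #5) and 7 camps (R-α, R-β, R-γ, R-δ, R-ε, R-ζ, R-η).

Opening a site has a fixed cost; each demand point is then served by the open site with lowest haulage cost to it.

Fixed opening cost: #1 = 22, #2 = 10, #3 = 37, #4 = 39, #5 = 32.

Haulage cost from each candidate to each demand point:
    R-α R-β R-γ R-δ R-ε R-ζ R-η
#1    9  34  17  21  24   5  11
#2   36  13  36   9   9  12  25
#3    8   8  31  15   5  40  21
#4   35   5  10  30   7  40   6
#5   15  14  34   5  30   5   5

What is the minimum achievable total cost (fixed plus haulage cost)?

105

Open {#1, #2}: assign each demand point to its cheapest open site.
  R-α→#1 9, R-β→#2 13, R-γ→#1 17, R-δ→#2 9, R-ε→#2 9, R-ζ→#1 5, R-η→#1 11
  haulage cost 73, fixed 32 → total 105.
Compare {#1, #2, #4}: haulage cost 51 + fixed 71 = 122.
Compare {#4, #5}: haulage cost 52 + fixed 71 = 123.
Compare {#1, #4}: haulage cost 63 + fixed 61 = 124.
All other subsets cost ≥ 122. Minimum total cost: 105.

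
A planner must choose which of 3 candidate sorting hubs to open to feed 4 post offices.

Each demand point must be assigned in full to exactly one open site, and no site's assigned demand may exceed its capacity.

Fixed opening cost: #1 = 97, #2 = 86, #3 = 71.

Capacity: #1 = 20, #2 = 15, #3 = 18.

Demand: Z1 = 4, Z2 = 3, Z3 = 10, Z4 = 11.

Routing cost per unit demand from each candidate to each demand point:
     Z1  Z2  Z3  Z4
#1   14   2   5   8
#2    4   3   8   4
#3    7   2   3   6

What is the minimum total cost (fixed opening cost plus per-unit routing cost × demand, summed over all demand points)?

Open {#2, #3}; cheapest assignment that respects the capacities:
  #2 (cap 15, load 15): Z1, Z4 — cost 4×4 + 11×4 = 60
  #3 (cap 18, load 13): Z2, Z3 — cost 3×2 + 10×3 = 36
  Shipping 96, fixed 157 → total 253.
  Any other capacity-feasible assignment to {#2, #3} ships for at least 96.
Compare {#1, #2}: its best feasible assignment gives total 299.
Compare {#1, #3}: its best feasible assignment gives total 318.
Every other set of open sites that can feasibly serve all demand totals ≥ 299 even under its best assignment. Minimum: 253.

253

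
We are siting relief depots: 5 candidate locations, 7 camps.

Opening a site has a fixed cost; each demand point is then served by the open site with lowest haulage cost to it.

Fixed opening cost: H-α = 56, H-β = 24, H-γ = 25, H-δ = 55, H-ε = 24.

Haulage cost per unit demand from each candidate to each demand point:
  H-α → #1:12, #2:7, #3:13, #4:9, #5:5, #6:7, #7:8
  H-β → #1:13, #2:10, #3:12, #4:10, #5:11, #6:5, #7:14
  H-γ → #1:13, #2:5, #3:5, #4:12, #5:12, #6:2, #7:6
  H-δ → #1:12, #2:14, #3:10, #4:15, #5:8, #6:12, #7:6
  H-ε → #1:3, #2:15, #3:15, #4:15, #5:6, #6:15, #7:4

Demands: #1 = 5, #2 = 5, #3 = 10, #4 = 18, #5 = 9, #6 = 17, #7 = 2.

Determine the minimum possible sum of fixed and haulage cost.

439

Open {H-β, H-γ, H-ε}: assign each demand point to its cheapest open site.
  #1→H-ε 5×3=15, #2→H-γ 5×5=25, #3→H-γ 10×5=50, #4→H-β 18×10=180, #5→H-ε 9×6=54, #6→H-γ 17×2=34, #7→H-ε 2×4=8
  haulage cost 366, fixed 73 → total 439.
Compare {H-α, H-γ, H-ε}: haulage cost 339 + fixed 105 = 444.
Compare {H-γ, H-ε}: haulage cost 402 + fixed 49 = 451.
Compare {H-α, H-β, H-γ, H-ε}: haulage cost 339 + fixed 129 = 468.
All other subsets cost ≥ 444. Minimum total cost: 439.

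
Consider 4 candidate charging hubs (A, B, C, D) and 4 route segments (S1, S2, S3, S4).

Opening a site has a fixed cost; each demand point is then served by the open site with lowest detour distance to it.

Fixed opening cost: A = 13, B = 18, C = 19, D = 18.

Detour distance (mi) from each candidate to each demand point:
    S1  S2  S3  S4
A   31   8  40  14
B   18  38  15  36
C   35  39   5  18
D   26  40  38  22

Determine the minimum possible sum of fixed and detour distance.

Open {A, B}: assign each demand point to its cheapest open site.
  S1→B 18, S2→A 8, S3→B 15, S4→A 14
  detour distance 55, fixed 31 → total 86.
Compare {A, C}: detour distance 58 + fixed 32 = 90.
Compare {A, B, C}: detour distance 45 + fixed 50 = 95.
Compare {A, C, D}: detour distance 53 + fixed 50 = 103.
All other subsets cost ≥ 90. Minimum total cost: 86.

86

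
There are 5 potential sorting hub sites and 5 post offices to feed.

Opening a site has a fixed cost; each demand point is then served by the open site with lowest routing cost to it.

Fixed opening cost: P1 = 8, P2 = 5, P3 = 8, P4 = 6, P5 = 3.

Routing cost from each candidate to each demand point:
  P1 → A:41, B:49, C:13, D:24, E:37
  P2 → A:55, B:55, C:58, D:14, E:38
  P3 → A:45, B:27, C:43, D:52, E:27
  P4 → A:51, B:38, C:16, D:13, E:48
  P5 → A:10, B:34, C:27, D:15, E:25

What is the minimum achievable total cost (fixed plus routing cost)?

107

Open {P4, P5}: assign each demand point to its cheapest open site.
  A→P5 10, B→P5 34, C→P4 16, D→P4 13, E→P5 25
  routing cost 98, fixed 9 → total 107.
Compare {P1, P5}: routing cost 97 + fixed 11 = 108.
Compare {P3, P4, P5}: routing cost 91 + fixed 17 = 108.
Compare {P1, P3, P5}: routing cost 90 + fixed 19 = 109.
All other subsets cost ≥ 108. Minimum total cost: 107.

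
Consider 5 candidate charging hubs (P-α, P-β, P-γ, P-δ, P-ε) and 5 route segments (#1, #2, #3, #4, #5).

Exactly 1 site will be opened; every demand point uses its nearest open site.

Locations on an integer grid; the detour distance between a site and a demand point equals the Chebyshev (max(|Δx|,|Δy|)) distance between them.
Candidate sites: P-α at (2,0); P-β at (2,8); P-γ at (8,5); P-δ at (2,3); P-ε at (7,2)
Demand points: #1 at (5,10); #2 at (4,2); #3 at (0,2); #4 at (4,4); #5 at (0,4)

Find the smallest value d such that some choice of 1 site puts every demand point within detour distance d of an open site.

Open {P-β}.
  Farthest demand point is #2 at detour distance 6 (to P-β); all others are ≤ 6.
With {P-δ} the worst case is 7.
With {P-γ} the worst case is 8.
No size-1 selection achieves below 6.

6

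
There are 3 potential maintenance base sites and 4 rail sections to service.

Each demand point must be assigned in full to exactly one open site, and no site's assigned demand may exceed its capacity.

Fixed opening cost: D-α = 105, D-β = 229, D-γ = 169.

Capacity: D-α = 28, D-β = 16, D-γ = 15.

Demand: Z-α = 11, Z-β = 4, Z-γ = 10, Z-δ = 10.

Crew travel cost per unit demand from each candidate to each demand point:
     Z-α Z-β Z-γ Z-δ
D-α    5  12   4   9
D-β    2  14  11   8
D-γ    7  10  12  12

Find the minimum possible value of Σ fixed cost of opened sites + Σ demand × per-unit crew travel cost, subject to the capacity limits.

521

Open {D-α, D-γ}; cheapest assignment that respects the capacities:
  D-α (cap 28, load 20): Z-γ, Z-δ — cost 10×4 + 10×9 = 130
  D-γ (cap 15, load 15): Z-α, Z-β — cost 11×7 + 4×10 = 117
  Shipping 247, fixed 274 → total 521.
  Any other capacity-feasible assignment to {D-α, D-γ} ships for at least 247.
Compare {D-α, D-β}: its best feasible assignment gives total 534.
Compare {D-α, D-β, D-γ}: its best feasible assignment gives total 695.
Every other set of open sites that can feasibly serve all demand totals ≥ 534 even under its best assignment. Minimum: 521.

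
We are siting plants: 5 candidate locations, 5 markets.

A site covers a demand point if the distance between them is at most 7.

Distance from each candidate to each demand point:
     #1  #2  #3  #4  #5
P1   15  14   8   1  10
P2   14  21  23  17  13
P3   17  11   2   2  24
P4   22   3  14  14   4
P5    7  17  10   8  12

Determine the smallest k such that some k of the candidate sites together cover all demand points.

Coverage sets (demand points within 7 of each site):
  P1: {#4}
  P2: {}
  P3: {#3, #4}
  P4: {#2, #5}
  P5: {#1}
No 2 sites suffice: every size-2 union leaves at least one demand point uncovered.
But {P3, P4, P5} covers everything, so the minimum is 3.

3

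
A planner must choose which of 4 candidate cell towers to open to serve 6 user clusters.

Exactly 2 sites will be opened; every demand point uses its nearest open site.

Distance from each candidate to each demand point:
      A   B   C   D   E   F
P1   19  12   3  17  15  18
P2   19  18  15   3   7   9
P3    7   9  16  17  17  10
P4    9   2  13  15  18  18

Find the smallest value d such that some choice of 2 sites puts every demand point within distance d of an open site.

Open {P2, P4}.
  Farthest demand point is C at distance 13 (to P4); all others are ≤ 13.
With {P2, P3} the worst case is 15.
With {P1, P3} the worst case is 17.
No size-2 selection achieves below 13.

13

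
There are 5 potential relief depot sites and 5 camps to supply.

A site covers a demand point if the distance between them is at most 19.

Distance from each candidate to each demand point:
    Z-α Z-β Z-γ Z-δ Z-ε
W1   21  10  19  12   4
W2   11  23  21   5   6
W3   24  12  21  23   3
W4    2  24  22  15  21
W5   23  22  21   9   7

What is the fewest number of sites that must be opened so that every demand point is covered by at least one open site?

2

Coverage sets (demand points within 19 of each site):
  W1: {Z-β, Z-γ, Z-δ, Z-ε}
  W2: {Z-α, Z-δ, Z-ε}
  W3: {Z-β, Z-ε}
  W4: {Z-α, Z-δ}
  W5: {Z-δ, Z-ε}
No single site covers all 5 demand points.
But {W1, W2} covers everything, so the minimum is 2.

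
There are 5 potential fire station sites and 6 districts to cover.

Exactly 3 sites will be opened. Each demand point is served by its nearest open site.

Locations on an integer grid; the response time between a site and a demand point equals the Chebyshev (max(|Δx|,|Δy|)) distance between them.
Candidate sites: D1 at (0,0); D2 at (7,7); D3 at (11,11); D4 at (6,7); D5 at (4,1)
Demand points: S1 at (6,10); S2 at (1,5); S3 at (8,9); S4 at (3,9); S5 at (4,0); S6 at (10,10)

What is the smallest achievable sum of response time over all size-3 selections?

14

Open {D3, D4, D5}.
  S1→D4 3, S2→D5 4, S3→D4 2, S4→D4 3, S5→D5 1, S6→D3 1  ⇒ total 14.
Compare {D2, D3, D5}: total 15.
Compare {D2, D4, D5}: total 16.
No size-3 selection does better; minimum is 14.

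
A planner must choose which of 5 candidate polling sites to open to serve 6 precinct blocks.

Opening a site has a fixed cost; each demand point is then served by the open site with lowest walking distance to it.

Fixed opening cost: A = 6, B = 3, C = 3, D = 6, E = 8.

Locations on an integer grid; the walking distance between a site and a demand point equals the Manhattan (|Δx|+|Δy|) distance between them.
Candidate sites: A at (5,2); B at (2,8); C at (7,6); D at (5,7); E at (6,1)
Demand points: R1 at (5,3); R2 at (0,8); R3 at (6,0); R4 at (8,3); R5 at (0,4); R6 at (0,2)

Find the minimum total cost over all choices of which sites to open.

Open {A, B}: assign each demand point to its cheapest open site.
  R1→A 1, R2→B 2, R3→A 3, R4→A 4, R5→B 6, R6→A 5
  walking distance 21, fixed 9 → total 30.
Compare {A, B, C}: walking distance 21 + fixed 12 = 33.
Compare {B, E}: walking distance 23 + fixed 11 = 34.
Compare {A, B, D}: walking distance 21 + fixed 15 = 36.
All other subsets cost ≥ 33. Minimum total cost: 30.

30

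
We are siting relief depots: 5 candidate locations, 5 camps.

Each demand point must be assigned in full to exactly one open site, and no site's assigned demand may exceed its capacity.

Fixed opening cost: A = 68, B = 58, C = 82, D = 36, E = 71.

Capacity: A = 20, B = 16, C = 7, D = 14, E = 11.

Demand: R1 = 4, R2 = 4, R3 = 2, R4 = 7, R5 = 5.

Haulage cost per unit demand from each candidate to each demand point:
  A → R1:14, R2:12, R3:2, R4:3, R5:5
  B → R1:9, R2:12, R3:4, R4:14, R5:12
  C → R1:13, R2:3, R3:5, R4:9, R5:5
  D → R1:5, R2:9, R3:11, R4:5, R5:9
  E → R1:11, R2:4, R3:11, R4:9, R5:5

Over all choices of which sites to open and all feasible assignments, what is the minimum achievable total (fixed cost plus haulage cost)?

210

Open {A, D}; cheapest assignment that respects the capacities:
  A (cap 20, load 14): R3, R4, R5 — cost 2×2 + 7×3 + 5×5 = 50
  D (cap 14, load 8): R1, R2 — cost 4×5 + 4×9 = 56
  Shipping 106, fixed 104 → total 210.
  Any other capacity-feasible assignment to {A, D} ships for at least 106.
Compare {D, E}: its best feasible assignment gives total 225.
Compare {A, E}: its best feasible assignment gives total 249.
Every other set of open sites that can feasibly serve all demand totals ≥ 225 even under its best assignment. Minimum: 210.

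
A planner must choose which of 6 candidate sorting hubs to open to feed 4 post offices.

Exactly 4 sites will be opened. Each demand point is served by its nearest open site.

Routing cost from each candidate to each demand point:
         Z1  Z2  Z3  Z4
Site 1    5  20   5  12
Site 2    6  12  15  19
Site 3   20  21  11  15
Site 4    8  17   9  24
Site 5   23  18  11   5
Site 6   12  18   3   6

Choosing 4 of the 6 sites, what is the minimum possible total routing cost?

25

Open {Site 1, Site 2, Site 5, Site 6}.
  Z1→Site 1 5, Z2→Site 2 12, Z3→Site 6 3, Z4→Site 5 5  ⇒ total 25.
Compare {Site 1, Site 2, Site 3, Site 6}: total 26.
Compare {Site 1, Site 2, Site 4, Site 6}: total 26.
No size-4 selection does better; minimum is 25.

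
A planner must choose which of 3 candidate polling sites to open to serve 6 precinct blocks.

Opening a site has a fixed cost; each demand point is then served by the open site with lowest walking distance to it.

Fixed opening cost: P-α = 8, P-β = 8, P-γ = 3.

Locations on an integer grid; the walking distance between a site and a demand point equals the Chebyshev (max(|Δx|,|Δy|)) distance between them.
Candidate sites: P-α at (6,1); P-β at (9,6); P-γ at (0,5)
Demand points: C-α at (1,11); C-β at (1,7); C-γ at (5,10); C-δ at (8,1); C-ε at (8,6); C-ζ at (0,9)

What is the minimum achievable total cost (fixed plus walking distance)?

33

Open {P-β, P-γ}: assign each demand point to its cheapest open site.
  C-α→P-γ 6, C-β→P-γ 2, C-γ→P-β 4, C-δ→P-β 5, C-ε→P-β 1, C-ζ→P-γ 4
  walking distance 22, fixed 11 → total 33.
Compare {P-α, P-γ}: walking distance 24 + fixed 11 = 35.
Compare {P-γ}: walking distance 33 + fixed 3 = 36.
Compare {P-α, P-β, P-γ}: walking distance 19 + fixed 19 = 38.
All other subsets cost ≥ 35. Minimum total cost: 33.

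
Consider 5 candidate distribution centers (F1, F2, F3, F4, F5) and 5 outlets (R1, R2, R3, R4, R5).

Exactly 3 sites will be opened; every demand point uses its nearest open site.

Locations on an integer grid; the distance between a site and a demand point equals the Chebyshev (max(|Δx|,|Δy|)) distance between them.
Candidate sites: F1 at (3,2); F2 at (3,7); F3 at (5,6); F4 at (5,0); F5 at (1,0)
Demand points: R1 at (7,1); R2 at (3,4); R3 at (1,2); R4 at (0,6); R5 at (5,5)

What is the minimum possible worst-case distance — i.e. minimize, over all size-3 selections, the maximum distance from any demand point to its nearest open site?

Open {F1, F2, F4}.
  Farthest demand point is R4 at distance 3 (to F2); all others are ≤ 3.
With {F2, F4, F5} the worst case is 3.
With {F1, F2, F3} the worst case is 4.
No size-3 selection achieves below 3.

3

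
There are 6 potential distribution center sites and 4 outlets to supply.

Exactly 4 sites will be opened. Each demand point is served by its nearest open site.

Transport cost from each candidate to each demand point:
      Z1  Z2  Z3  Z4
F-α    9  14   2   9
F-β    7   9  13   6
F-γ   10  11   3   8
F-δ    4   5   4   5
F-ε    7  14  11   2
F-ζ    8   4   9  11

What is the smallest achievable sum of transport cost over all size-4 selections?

Open {F-α, F-δ, F-ε, F-ζ}.
  Z1→F-δ 4, Z2→F-ζ 4, Z3→F-α 2, Z4→F-ε 2  ⇒ total 12.
Compare {F-α, F-β, F-δ, F-ε}: total 13.
Compare {F-α, F-γ, F-δ, F-ε}: total 13.
No size-4 selection does better; minimum is 12.

12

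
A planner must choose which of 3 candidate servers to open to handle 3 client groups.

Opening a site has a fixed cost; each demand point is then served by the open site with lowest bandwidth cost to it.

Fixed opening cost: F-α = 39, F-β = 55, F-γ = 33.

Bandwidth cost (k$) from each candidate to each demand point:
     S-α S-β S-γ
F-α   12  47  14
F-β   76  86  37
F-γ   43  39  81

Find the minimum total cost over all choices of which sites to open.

112

Open {F-α}: assign each demand point to its cheapest open site.
  S-α→F-α 12, S-β→F-α 47, S-γ→F-α 14
  bandwidth cost 73, fixed 39 → total 112.
Compare {F-α, F-γ}: bandwidth cost 65 + fixed 72 = 137.
Compare {F-α, F-β}: bandwidth cost 73 + fixed 94 = 167.
Compare {F-α, F-β, F-γ}: bandwidth cost 65 + fixed 127 = 192.
All other subsets cost ≥ 137. Minimum total cost: 112.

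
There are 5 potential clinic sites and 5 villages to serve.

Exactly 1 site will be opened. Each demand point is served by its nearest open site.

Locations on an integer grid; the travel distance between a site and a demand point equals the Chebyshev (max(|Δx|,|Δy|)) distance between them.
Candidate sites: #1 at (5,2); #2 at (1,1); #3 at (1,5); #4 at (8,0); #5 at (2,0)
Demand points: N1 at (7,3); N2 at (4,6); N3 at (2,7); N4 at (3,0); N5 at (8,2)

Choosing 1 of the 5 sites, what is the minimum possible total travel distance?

16

Open {#1}.
  N1→#1 2, N2→#1 4, N3→#1 5, N4→#1 2, N5→#1 3  ⇒ total 16.
Compare {#3}: total 23.
Compare {#4}: total 23.
No size-1 selection does better; minimum is 16.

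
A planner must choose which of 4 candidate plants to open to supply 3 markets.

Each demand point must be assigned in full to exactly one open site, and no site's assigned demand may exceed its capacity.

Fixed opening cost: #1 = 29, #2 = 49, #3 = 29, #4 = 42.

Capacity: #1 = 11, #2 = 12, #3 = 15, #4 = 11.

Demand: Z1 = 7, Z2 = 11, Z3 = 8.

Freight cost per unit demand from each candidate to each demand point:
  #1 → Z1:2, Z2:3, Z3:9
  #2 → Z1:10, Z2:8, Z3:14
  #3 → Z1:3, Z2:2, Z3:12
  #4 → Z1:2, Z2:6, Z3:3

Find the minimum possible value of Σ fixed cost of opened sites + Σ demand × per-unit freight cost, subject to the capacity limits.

Open {#1, #3, #4}; cheapest assignment that respects the capacities:
  #1 (cap 11, load 7): Z1 — cost 7×2 = 14
  #3 (cap 15, load 11): Z2 — cost 11×2 = 22
  #4 (cap 11, load 8): Z3 — cost 8×3 = 24
  Shipping 60, fixed 100 → total 160.
  Any other capacity-feasible assignment to {#1, #3, #4} ships for at least 60.
Compare {#1, #3}: its best feasible assignment gives total 208.
Compare {#1, #2, #3, #4}: its best feasible assignment gives total 209.
Every other set of open sites that can feasibly serve all demand totals ≥ 208 even under its best assignment. Minimum: 160.

160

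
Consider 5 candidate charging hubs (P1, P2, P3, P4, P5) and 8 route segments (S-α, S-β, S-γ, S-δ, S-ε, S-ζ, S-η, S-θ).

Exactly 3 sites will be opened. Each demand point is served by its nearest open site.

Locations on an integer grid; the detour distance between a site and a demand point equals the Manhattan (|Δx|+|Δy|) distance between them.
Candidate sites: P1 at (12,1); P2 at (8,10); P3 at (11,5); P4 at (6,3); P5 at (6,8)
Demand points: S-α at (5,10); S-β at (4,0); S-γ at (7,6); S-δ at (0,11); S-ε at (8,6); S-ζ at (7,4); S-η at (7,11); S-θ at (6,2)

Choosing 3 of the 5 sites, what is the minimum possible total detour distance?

29

Open {P2, P4, P5}.
  S-α→P2 3, S-β→P4 5, S-γ→P5 3, S-δ→P2 9, S-ε→P2 4, S-ζ→P4 2, S-η→P2 2, S-θ→P4 1  ⇒ total 29.
Compare {P1, P2, P4}: total 30.
Compare {P2, P3, P4}: total 30.
No size-3 selection does better; minimum is 29.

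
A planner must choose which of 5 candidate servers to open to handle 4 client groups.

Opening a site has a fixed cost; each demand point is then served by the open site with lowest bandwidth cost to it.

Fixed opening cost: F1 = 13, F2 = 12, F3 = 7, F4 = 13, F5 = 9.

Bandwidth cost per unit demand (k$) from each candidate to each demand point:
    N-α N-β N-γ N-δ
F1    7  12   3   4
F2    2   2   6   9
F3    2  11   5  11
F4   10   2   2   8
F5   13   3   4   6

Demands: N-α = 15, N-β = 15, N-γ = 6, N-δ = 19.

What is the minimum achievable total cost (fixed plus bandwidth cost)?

Open {F1, F2}: assign each demand point to its cheapest open site.
  N-α→F2 15×2=30, N-β→F2 15×2=30, N-γ→F1 6×3=18, N-δ→F1 19×4=76
  bandwidth cost 154, fixed 25 → total 179.
Compare {F1, F3, F4}: bandwidth cost 148 + fixed 33 = 181.
Compare {F1, F2, F3}: bandwidth cost 154 + fixed 32 = 186.
Compare {F1, F2, F4}: bandwidth cost 148 + fixed 38 = 186.
All other subsets cost ≥ 181. Minimum total cost: 179.

179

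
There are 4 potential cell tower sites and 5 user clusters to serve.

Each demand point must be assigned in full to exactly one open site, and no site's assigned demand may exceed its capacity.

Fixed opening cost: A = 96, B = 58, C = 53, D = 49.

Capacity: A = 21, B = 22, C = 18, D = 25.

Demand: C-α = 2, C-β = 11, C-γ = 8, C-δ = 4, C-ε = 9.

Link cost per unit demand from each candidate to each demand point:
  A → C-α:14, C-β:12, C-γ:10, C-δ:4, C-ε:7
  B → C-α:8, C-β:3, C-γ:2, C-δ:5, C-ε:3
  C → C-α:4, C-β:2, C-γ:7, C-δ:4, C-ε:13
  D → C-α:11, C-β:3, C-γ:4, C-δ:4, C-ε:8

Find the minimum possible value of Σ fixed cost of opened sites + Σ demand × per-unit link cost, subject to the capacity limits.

Open {B, C}; cheapest assignment that respects the capacities:
  B (cap 22, load 17): C-γ, C-ε — cost 8×2 + 9×3 = 43
  C (cap 18, load 17): C-α, C-β, C-δ — cost 2×4 + 11×2 + 4×4 = 46
  Shipping 89, fixed 111 → total 200.
  Any other capacity-feasible assignment to {B, C} ships for at least 89.
Compare {B, D}: its best feasible assignment gives total 215.
Compare {B, C, D}: its best feasible assignment gives total 249.
Every other set of open sites that can feasibly serve all demand totals ≥ 215 even under its best assignment. Minimum: 200.

200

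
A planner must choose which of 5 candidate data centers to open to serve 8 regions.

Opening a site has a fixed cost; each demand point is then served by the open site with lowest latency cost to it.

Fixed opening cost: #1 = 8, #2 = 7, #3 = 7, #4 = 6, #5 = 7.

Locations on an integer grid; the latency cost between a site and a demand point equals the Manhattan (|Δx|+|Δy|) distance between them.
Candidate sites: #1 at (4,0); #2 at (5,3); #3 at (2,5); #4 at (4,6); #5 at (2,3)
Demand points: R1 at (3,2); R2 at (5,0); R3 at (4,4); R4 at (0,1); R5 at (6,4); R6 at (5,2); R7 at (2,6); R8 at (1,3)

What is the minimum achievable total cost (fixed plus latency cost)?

Open {#2, #5}: assign each demand point to its cheapest open site.
  R1→#5 2, R2→#2 3, R3→#2 2, R4→#5 4, R5→#2 2, R6→#2 1, R7→#5 3, R8→#5 1
  latency cost 18, fixed 14 → total 32.
Compare {#2}: latency cost 28 + fixed 7 = 35.
Compare {#5}: latency cost 28 + fixed 7 = 35.
Compare {#2, #3}: latency cost 21 + fixed 14 = 35.
All other subsets cost ≥ 35. Minimum total cost: 32.

32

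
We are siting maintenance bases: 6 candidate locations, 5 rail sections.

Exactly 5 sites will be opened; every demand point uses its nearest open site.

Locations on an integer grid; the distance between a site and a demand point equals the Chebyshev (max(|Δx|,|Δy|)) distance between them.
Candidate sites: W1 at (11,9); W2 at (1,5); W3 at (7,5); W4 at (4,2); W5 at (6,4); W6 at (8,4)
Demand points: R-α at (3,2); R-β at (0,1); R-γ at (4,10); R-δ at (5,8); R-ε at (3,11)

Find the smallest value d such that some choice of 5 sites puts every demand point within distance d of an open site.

Open {W1, W2, W3, W4, W5}.
  Farthest demand point is R-ε at distance 6 (to W2); all others are ≤ 6.
With {W1, W2, W3, W4, W6} the worst case is 6.
With {W1, W2, W3, W5, W6} the worst case is 6.
No size-5 selection achieves below 6.

6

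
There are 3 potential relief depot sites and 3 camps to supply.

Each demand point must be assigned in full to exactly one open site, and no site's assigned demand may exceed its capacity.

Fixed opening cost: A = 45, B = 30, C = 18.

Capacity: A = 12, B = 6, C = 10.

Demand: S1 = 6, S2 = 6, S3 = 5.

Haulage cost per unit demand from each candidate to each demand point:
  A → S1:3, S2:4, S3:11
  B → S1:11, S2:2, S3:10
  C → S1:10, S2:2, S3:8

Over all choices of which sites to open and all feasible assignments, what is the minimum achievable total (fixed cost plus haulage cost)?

Open {A, C}; cheapest assignment that respects the capacities:
  A (cap 12, load 12): S1, S2 — cost 6×3 + 6×4 = 42
  C (cap 10, load 5): S3 — cost 5×8 = 40
  Shipping 82, fixed 63 → total 145.
  Any other capacity-feasible assignment to {A, C} ships for at least 82.
Compare {A, B}: its best feasible assignment gives total 160.
Compare {A, B, C}: its best feasible assignment gives total 163.
Every other set of open sites that can feasibly serve all demand totals ≥ 160 even under its best assignment. Minimum: 145.

145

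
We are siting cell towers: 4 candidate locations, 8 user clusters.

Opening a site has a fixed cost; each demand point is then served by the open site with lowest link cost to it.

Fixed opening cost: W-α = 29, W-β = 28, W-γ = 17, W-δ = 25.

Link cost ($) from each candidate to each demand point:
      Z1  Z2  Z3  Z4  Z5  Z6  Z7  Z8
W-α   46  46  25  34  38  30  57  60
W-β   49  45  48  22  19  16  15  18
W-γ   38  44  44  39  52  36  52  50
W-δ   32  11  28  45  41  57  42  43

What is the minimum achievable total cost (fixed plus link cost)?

214

Open {W-β, W-δ}: assign each demand point to its cheapest open site.
  Z1→W-δ 32, Z2→W-δ 11, Z3→W-δ 28, Z4→W-β 22, Z5→W-β 19, Z6→W-β 16, Z7→W-β 15, Z8→W-β 18
  link cost 161, fixed 53 → total 214.
Compare {W-β, W-γ, W-δ}: link cost 161 + fixed 70 = 231.
Compare {W-α, W-β, W-δ}: link cost 158 + fixed 82 = 240.
Compare {W-α, W-β, W-γ, W-δ}: link cost 158 + fixed 99 = 257.
All other subsets cost ≥ 231. Minimum total cost: 214.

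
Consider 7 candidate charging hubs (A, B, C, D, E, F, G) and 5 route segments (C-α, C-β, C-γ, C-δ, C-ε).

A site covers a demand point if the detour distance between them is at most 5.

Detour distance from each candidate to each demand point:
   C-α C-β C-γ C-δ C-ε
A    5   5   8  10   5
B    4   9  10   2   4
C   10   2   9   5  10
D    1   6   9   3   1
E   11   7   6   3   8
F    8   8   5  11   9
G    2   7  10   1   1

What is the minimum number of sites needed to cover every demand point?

Coverage sets (demand points within 5 of each site):
  A: {C-α, C-β, C-ε}
  B: {C-α, C-δ, C-ε}
  C: {C-β, C-δ}
  D: {C-α, C-δ, C-ε}
  E: {C-δ}
  F: {C-γ}
  G: {C-α, C-δ, C-ε}
No 2 sites suffice: every size-2 union leaves at least one demand point uncovered.
But {A, B, F} covers everything, so the minimum is 3.

3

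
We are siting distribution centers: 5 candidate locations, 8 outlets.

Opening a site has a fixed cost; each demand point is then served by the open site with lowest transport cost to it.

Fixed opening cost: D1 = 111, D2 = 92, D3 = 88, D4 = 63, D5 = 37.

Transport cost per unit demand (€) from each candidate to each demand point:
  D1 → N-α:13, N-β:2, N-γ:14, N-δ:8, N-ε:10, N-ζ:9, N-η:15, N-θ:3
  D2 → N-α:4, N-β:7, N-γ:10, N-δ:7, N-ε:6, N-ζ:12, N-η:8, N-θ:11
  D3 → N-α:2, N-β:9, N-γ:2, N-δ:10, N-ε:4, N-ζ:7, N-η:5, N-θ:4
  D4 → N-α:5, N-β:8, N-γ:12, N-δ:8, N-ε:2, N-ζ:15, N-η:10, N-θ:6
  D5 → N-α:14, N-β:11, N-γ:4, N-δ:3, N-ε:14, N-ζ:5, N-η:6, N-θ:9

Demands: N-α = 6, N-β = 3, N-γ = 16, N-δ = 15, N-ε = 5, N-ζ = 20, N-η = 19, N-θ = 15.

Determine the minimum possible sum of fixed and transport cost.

Open {D3, D5}: assign each demand point to its cheapest open site.
  N-α→D3 6×2=12, N-β→D3 3×9=27, N-γ→D3 16×2=32, N-δ→D5 15×3=45, N-ε→D3 5×4=20, N-ζ→D5 20×5=100, N-η→D3 19×5=95, N-θ→D3 15×4=60
  transport cost 391, fixed 125 → total 516.
Compare {D3, D4, D5}: transport cost 378 + fixed 188 = 566.
Compare {D4, D5}: transport cost 477 + fixed 100 = 577.
Compare {D1, D3, D5}: transport cost 355 + fixed 236 = 591.
All other subsets cost ≥ 566. Minimum total cost: 516.

516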